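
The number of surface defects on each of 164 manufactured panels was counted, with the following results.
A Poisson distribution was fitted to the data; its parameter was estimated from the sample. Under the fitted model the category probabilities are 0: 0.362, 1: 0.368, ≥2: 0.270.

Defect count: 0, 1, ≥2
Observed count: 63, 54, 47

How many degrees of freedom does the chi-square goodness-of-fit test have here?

There are k = 3 categories and 1 parameter estimated from the data, so df = 3 − 1 − 1 = 1.

1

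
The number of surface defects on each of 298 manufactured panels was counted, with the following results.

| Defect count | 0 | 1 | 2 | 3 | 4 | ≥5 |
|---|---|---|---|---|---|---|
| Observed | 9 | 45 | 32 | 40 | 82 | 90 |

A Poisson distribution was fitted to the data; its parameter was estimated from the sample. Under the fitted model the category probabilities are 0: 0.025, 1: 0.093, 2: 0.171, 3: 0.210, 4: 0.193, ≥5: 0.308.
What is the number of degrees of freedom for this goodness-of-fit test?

4

There are k = 6 categories and 1 parameter estimated from the data, so df = 6 − 1 − 1 = 4.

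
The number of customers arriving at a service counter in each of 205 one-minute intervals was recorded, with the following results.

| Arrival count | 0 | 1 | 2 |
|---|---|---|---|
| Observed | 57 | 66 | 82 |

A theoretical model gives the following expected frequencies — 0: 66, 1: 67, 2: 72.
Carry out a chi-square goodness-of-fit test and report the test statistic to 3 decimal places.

cat         O        E   (O−E)²/E
0          57       66     1.2273
1          66       67     0.0149
2          82       72     1.3889
Sum = 2.631

2.631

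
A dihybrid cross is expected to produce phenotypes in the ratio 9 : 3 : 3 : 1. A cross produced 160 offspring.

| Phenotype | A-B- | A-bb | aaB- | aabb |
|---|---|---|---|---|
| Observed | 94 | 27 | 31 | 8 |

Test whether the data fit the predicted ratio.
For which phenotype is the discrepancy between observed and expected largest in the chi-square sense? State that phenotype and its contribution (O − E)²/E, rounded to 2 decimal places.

aabb, 0.40

Ratio total = 16. Expected counts: 160×9/16 = 90, 160×3/16 = 30, 160×3/16 = 30, 160×1/16 = 10.
A-B-: (94 − 90)²/90 = 16/90 = 0.178
A-bb: (27 − 30)²/30 = 9/30 = 0.300
aaB-: (31 − 30)²/30 = 1/30 = 0.033
aabb: (8 − 10)²/10 = 4/10 = 0.400
The largest term is for aabb: 0.40.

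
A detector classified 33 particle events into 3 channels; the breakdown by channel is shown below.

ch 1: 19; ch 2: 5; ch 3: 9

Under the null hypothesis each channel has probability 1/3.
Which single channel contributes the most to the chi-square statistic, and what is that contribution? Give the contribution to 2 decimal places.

ch 1, 5.82

Under H₀ each category has probability 1/3, so each expected count is 33/3 = 11.
χ² = (19−11)²/11 + (5−11)²/11 + (9−11)²/11
   = 5.818 + 3.273 + 0.364
The largest term is for ch 1: 5.82.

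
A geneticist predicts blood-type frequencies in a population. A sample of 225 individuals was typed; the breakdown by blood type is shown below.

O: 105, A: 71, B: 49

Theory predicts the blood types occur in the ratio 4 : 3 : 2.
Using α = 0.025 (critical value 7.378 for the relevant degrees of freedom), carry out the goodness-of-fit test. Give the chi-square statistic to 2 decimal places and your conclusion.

Ratio total = 9. Expected counts: 225×4/9 = 100, 225×3/9 = 75, 225×2/9 = 50.
cat         O        E   (O−E)²/E
O         105      100      0.250
A          71       75      0.213
B          49       50      0.020
Sum = 0.48
df = 2. Since 0.48 < 7.378, we do not reject H₀.

0.48; do not reject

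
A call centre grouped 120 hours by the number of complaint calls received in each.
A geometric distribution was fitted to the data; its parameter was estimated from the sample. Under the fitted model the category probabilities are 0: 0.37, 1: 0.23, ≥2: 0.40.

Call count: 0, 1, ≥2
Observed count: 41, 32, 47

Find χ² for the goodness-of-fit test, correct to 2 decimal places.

Expected counts E_i = n·p_i: 120×0.37 = 44.4, 120×0.23 = 27.6, 120×0.40 = 48.
cat         O        E   (O−E)²/E
0          41     44.4      0.260
1          32     27.6      0.701
≥2         47       48      0.021
Sum = 0.98

0.98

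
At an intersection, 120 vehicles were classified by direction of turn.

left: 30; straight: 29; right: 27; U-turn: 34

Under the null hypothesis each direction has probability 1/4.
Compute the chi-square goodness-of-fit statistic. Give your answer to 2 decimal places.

0.87

Under H₀ each category has probability 1/4, so each expected count is 120/4 = 30.
left: (30 − 30)²/30 = 0/30 = 0.000
straight: (29 − 30)²/30 = 1/30 = 0.033
right: (27 − 30)²/30 = 9/30 = 0.300
U-turn: (34 − 30)²/30 = 16/30 = 0.533
Sum = 0.87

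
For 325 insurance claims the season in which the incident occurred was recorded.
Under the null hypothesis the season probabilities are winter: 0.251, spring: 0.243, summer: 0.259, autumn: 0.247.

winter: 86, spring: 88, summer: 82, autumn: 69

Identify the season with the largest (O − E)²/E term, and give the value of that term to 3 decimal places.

Expected counts E_i = n·p_i: 325×0.251 = 81.575, 325×0.243 = 78.975, 325×0.259 = 84.175, 325×0.247 = 80.275.
cat         O        E   (O−E)²/E
winter     86   81.575     0.2400
spring     88   78.975     1.0313
summer     82   84.175     0.0562
autumn     69   80.275     1.5836
The largest term is for autumn: 1.584.

autumn, 1.584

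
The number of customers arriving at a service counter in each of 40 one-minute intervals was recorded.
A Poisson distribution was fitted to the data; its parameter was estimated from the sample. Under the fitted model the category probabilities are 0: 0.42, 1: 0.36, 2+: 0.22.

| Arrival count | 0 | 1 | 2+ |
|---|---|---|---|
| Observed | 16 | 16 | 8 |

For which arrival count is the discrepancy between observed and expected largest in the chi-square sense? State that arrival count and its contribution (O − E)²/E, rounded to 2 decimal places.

1, 0.18

Expected counts E_i = n·p_i: 40×0.42 = 16.8, 40×0.36 = 14.4, 40×0.22 = 8.8.
0: (16 − 16.8)²/16.8 = 0.64/16.8 = 0.038
1: (16 − 14.4)²/14.4 = 2.56/14.4 = 0.178
2+: (8 − 8.8)²/8.8 = 0.64/8.8 = 0.073
The largest term is for 1: 0.18.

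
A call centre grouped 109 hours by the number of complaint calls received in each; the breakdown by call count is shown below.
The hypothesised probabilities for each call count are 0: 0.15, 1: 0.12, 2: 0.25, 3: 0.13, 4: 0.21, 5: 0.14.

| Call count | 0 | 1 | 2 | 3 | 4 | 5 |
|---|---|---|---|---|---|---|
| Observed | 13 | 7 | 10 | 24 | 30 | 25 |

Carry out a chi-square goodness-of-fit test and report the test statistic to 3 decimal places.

29.677

Expected counts E_i = n·p_i: 109×0.15 = 16.35, 109×0.12 = 13.08, 109×0.25 = 27.25, 109×0.13 = 14.17, 109×0.21 = 22.89, 109×0.14 = 15.26.
cat         O        E   (O−E)²/E
0          13    16.35     0.6864
1           7    13.08     2.8262
2          10    27.25    10.9197
3          24    14.17     6.8193
4          30    22.89     2.2085
5          25    15.26     6.2167
Sum = 29.677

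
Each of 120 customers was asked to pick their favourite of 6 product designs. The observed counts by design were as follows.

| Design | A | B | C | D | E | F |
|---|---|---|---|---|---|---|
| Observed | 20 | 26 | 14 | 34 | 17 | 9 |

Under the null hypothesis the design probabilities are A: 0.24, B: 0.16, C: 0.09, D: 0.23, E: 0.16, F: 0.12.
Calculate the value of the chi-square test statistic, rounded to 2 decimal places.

9.81

Expected counts E_i = n·p_i: 120×0.24 = 28.8, 120×0.16 = 19.2, 120×0.09 = 10.8, 120×0.23 = 27.6, 120×0.16 = 19.2, 120×0.12 = 14.4.
cat         O        E   (O−E)²/E
A          20     28.8      2.689
B          26     19.2      2.408
C          14     10.8      0.948
D          34     27.6      1.484
E          17     19.2      0.252
F           9     14.4      2.025
Sum = 9.81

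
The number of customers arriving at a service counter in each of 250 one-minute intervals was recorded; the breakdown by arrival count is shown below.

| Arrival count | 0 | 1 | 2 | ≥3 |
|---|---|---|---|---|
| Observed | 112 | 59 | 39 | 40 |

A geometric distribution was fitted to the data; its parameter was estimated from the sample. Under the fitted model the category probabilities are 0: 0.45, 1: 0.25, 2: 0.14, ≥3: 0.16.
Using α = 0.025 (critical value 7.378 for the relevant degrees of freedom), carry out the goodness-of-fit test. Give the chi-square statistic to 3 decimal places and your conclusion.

0.655; do not reject

Expected counts E_i = n·p_i: 250×0.45 = 112.5, 250×0.25 = 62.5, 250×0.14 = 35, 250×0.16 = 40.
cat         O        E   (O−E)²/E
0         112    112.5     0.0022
1          59     62.5     0.1960
2          39       35     0.4571
≥3         40       40     0.0000
Sum = 0.655
df = 2. Since 0.655 < 7.378, we do not reject H₀.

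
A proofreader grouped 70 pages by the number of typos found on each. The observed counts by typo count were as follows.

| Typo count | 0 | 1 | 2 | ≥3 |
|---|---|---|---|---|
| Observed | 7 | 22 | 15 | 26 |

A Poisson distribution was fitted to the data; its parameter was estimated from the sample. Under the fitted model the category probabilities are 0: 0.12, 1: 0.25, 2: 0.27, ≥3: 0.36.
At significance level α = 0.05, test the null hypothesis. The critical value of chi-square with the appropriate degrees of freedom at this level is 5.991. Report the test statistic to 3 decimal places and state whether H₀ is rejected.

Expected counts E_i = n·p_i: 70×0.12 = 8.4, 70×0.25 = 17.5, 70×0.27 = 18.9, 70×0.36 = 25.2.
0: (7 − 8.4)²/8.4 = 1.96/8.4 = 0.2333
1: (22 − 17.5)²/17.5 = 20.25/17.5 = 1.1571
2: (15 − 18.9)²/18.9 = 15.21/18.9 = 0.8048
≥3: (26 − 25.2)²/25.2 = 0.64/25.2 = 0.0254
Sum = 2.221
df = 2. Since 2.221 < 5.991, we do not reject H₀.

2.221; do not reject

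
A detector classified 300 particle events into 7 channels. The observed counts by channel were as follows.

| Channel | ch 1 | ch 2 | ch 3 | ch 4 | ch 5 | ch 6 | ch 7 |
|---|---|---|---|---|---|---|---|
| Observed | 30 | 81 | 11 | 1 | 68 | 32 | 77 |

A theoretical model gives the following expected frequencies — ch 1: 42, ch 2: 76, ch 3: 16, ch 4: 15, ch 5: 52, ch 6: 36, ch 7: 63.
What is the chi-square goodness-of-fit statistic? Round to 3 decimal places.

26.865

cat         O        E   (O−E)²/E
ch 1       30       42     3.4286
ch 2       81       76     0.3289
ch 3       11       16     1.5625
ch 4        1       15    13.0667
ch 5       68       52     4.9231
ch 6       32       36     0.4444
ch 7       77       63     3.1111
Sum = 26.865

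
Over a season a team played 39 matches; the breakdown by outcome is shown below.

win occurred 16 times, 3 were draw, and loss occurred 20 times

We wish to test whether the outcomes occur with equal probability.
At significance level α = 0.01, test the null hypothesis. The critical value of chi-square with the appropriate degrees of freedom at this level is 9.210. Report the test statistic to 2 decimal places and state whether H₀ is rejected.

12.15; reject

Expected count for each of the 3 categories: 39/3 = 13.
win: (16 − 13)²/13 = 9/13 = 0.692
draw: (3 − 13)²/13 = 100/13 = 7.692
loss: (20 − 13)²/13 = 49/13 = 3.769
Sum = 12.15
df = 2. Since 12.15 > 9.210, we reject H₀.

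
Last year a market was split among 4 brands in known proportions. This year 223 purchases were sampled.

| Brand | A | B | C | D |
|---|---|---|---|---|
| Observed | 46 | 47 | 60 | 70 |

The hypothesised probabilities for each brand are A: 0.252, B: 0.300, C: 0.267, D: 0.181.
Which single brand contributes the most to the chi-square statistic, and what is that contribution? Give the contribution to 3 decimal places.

Expected counts E_i = n·p_i: 223×0.252 = 56.196, 223×0.300 = 66.9, 223×0.267 = 59.541, 223×0.181 = 40.363.
A: (46 − 56.196)²/56.196 = 103.958416/56.196 = 1.8499
B: (47 − 66.9)²/66.9 = 396.01/66.9 = 5.9194
C: (60 − 59.541)²/59.541 = 0.210681/59.541 = 0.0035
D: (70 − 40.363)²/40.363 = 878.351769/40.363 = 21.7613
The largest term is for D: 21.761.

D, 21.761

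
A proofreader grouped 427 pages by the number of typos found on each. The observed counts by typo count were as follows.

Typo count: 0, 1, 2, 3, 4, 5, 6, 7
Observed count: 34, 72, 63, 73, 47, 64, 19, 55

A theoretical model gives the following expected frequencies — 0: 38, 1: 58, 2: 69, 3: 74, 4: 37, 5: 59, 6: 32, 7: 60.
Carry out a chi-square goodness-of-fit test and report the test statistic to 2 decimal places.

13.16

cat         O        E   (O−E)²/E
0          34       38      0.421
1          72       58      3.379
2          63       69      0.522
3          73       74      0.014
4          47       37      2.703
5          64       59      0.424
6          19       32      5.281
7          55       60      0.417
Sum = 13.16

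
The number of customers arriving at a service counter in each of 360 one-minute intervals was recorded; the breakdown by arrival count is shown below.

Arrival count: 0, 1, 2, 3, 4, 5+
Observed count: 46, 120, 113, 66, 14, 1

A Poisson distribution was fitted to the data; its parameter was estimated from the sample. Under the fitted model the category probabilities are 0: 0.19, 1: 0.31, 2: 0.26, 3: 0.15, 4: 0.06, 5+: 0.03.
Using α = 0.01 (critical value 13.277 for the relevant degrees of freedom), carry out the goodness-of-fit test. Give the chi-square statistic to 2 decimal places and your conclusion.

Expected counts E_i = n·p_i: 360×0.19 = 68.4, 360×0.31 = 111.6, 360×0.26 = 93.6, 360×0.15 = 54, 360×0.06 = 21.6, 360×0.03 = 10.8.
0: (46 − 68.4)²/68.4 = 501.76/68.4 = 7.336
1: (120 − 111.6)²/111.6 = 70.56/111.6 = 0.632
2: (113 − 93.6)²/93.6 = 376.36/93.6 = 4.021
3: (66 − 54)²/54 = 144/54 = 2.667
4: (14 − 21.6)²/21.6 = 57.76/21.6 = 2.674
5+: (1 − 10.8)²/10.8 = 96.04/10.8 = 8.893
Sum = 26.22
df = 4. Since 26.22 > 13.277, we reject H₀.

26.22; reject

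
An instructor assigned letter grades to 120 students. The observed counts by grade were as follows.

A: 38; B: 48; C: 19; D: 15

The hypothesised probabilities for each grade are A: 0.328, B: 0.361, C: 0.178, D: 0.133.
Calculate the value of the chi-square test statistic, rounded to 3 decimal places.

0.871

Expected counts E_i = n·p_i: 120×0.328 = 39.36, 120×0.361 = 43.32, 120×0.178 = 21.36, 120×0.133 = 15.96.
cat         O        E   (O−E)²/E
A          38    39.36     0.0470
B          48    43.32     0.5056
C          19    21.36     0.2607
D          15    15.96     0.0577
Sum = 0.871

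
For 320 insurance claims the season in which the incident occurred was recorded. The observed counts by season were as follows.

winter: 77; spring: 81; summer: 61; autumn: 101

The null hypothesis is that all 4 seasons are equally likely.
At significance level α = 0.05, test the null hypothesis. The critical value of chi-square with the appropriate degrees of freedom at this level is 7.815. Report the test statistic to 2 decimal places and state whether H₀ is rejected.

10.15; reject

Expected count for each of the 4 categories: 320/4 = 80.
winter: (77 − 80)²/80 = 9/80 = 0.113
spring: (81 − 80)²/80 = 1/80 = 0.013
summer: (61 − 80)²/80 = 361/80 = 4.513
autumn: (101 − 80)²/80 = 441/80 = 5.513
Sum = 10.15
df = 3. Since 10.15 > 7.815, we reject H₀.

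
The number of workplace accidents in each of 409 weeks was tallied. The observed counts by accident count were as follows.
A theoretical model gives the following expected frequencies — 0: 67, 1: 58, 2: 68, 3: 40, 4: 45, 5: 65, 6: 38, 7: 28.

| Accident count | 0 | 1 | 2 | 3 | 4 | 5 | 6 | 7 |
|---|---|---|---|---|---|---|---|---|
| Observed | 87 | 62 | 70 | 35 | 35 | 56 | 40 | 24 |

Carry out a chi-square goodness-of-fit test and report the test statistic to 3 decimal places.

χ² = (87−67)²/67 + (62−58)²/58 + (70−68)²/68 + (35−40)²/40 + (35−45)²/45 + (56−65)²/65 + (40−38)²/38 + (24−28)²/28
   = 5.9701 + 0.2759 + 0.0588 + 0.6250 + 2.2222 + 1.2462 + 0.1053 + 0.5714
Sum = 11.075

11.075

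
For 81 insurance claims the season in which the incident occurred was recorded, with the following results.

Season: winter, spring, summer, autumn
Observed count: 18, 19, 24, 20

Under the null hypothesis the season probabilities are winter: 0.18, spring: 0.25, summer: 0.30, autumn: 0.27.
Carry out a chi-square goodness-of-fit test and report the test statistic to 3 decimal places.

1.043

Expected counts E_i = n·p_i: 81×0.18 = 14.58, 81×0.25 = 20.25, 81×0.30 = 24.3, 81×0.27 = 21.87.
χ² = (18−14.58)²/14.58 + (19−20.25)²/20.25 + (24−24.3)²/24.3 + (20−21.87)²/21.87
   = 0.8022 + 0.0772 + 0.0037 + 0.1599
Sum = 1.043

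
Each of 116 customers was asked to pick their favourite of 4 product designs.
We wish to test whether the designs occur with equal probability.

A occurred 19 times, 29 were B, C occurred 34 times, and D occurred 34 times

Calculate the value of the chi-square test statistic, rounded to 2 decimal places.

Under H₀ each category has probability 1/4, so each expected count is 116/4 = 29.
A: (19 − 29)²/29 = 100/29 = 3.448
B: (29 − 29)²/29 = 0/29 = 0.000
C: (34 − 29)²/29 = 25/29 = 0.862
D: (34 − 29)²/29 = 25/29 = 0.862
Sum = 5.17

5.17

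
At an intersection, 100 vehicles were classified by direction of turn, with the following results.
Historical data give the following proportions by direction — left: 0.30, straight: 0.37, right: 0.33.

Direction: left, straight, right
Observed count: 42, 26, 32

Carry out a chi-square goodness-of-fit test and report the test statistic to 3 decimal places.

8.101

Expected counts E_i = n·p_i: 100×0.30 = 30, 100×0.37 = 37, 100×0.33 = 33.
cat           O        E   (O−E)²/E
left         42       30     4.8000
straight     26       37     3.2703
right        32       33     0.0303
Sum = 8.101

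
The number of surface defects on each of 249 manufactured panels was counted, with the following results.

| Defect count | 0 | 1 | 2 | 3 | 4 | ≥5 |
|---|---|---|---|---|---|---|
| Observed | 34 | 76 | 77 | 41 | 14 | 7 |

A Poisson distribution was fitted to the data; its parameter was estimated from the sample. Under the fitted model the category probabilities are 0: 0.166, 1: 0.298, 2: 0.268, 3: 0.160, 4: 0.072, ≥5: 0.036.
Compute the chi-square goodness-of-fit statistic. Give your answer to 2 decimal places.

Expected counts E_i = n·p_i: 249×0.166 = 41.334, 249×0.298 = 74.202, 249×0.268 = 66.732, 249×0.160 = 39.84, 249×0.072 = 17.928, 249×0.036 = 8.964.
χ² = (34−41.334)²/41.334 + (76−74.202)²/74.202 + (77−66.732)²/66.732 + (41−39.84)²/39.84 + (14−17.928)²/17.928 + (7−8.964)²/8.964
   = 1.301 + 0.044 + 1.580 + 0.034 + 0.861 + 0.430
Sum = 4.25

4.25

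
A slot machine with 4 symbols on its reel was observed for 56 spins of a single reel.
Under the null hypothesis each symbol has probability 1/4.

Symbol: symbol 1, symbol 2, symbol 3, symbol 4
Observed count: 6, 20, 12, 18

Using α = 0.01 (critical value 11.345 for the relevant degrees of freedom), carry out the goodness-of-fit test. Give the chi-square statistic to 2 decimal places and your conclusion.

8.57; do not reject

Expected count for each of the 4 categories: 56/4 = 14.
χ² = (6−14)²/14 + (20−14)²/14 + (12−14)²/14 + (18−14)²/14
   = 4.571 + 2.571 + 0.286 + 1.143
Sum = 8.57
df = 3. Since 8.57 < 11.345, we do not reject H₀.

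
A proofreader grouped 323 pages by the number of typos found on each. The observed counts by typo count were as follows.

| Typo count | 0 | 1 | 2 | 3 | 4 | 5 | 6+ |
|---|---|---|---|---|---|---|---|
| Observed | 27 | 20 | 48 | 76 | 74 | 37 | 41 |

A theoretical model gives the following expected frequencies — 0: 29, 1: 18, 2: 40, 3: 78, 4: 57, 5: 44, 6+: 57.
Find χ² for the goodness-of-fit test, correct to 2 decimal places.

cat         O        E   (O−E)²/E
0          27       29      0.138
1          20       18      0.222
2          48       40      1.600
3          76       78      0.051
4          74       57      5.070
5          37       44      1.114
6+         41       57      4.491
Sum = 12.69

12.69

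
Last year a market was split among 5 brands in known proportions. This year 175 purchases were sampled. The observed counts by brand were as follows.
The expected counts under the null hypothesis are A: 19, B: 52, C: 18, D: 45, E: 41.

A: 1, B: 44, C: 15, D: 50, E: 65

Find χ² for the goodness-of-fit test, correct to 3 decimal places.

χ² = (1−19)²/19 + (44−52)²/52 + (15−18)²/18 + (50−45)²/45 + (65−41)²/41
   = 17.0526 + 1.2308 + 0.5000 + 0.5556 + 14.0488
Sum = 33.388

33.388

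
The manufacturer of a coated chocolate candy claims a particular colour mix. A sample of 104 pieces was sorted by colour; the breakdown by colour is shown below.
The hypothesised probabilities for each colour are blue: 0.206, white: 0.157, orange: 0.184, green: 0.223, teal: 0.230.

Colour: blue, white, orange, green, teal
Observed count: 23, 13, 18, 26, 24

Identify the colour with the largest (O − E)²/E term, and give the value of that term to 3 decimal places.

Expected counts E_i = n·p_i: 104×0.206 = 21.424, 104×0.157 = 16.328, 104×0.184 = 19.136, 104×0.223 = 23.192, 104×0.230 = 23.92.
blue: (23 − 21.424)²/21.424 = 2.483776/21.424 = 0.1159
white: (13 − 16.328)²/16.328 = 11.075584/16.328 = 0.6783
orange: (18 − 19.136)²/19.136 = 1.290496/19.136 = 0.0674
green: (26 − 23.192)²/23.192 = 7.884864/23.192 = 0.3400
teal: (24 − 23.92)²/23.92 = 0.0064/23.92 = 0.0003
The largest term is for white: 0.678.

white, 0.678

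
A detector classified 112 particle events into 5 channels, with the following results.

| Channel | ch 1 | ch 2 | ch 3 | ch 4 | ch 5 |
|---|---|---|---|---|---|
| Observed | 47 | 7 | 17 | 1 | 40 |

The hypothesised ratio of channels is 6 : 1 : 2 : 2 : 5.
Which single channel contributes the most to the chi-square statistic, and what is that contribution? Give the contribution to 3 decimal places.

Ratio total = 16. Expected counts: 112×6/16 = 42, 112×1/16 = 7, 112×2/16 = 14, 112×2/16 = 14, 112×5/16 = 35.
cat         O        E   (O−E)²/E
ch 1       47       42     0.5952
ch 2        7        7     0.0000
ch 3       17       14     0.6429
ch 4        1       14    12.0714
ch 5       40       35     0.7143
The largest term is for ch 4: 12.071.

ch 4, 12.071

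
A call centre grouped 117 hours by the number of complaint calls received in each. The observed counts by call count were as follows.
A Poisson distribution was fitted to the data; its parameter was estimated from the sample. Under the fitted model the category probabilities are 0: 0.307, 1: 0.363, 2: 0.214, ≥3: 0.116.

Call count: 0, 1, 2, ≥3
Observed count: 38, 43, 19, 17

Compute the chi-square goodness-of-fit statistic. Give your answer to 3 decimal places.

2.449

Expected counts E_i = n·p_i: 117×0.307 = 35.919, 117×0.363 = 42.471, 117×0.214 = 25.038, 117×0.116 = 13.572.
0: (38 − 35.919)²/35.919 = 4.330561/35.919 = 0.1206
1: (43 − 42.471)²/42.471 = 0.279841/42.471 = 0.0066
2: (19 − 25.038)²/25.038 = 36.457444/25.038 = 1.4561
≥3: (17 − 13.572)²/13.572 = 11.751184/13.572 = 0.8658
Sum = 2.449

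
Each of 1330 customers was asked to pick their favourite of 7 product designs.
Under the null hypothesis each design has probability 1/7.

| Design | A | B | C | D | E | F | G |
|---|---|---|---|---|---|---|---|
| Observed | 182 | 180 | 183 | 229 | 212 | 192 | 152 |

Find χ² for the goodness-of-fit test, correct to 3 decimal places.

19.295

Under H₀ each category has probability 1/7, so each expected count is 1330/7 = 190.
χ² = (182−190)²/190 + (180−190)²/190 + (183−190)²/190 + (229−190)²/190 + (212−190)²/190 + (192−190)²/190 + (152−190)²/190
   = 0.3368 + 0.5263 + 0.2579 + 8.0053 + 2.5474 + 0.0211 + 7.6000
Sum = 19.295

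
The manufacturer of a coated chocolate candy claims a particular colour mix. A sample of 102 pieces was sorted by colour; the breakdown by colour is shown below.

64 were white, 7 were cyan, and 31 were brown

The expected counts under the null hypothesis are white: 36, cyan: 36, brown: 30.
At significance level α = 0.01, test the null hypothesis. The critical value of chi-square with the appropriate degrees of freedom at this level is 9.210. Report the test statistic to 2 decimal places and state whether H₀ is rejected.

cat         O        E   (O−E)²/E
white      64       36     21.778
cyan        7       36     23.361
brown      31       30      0.033
Sum = 45.17
df = 2. Since 45.17 > 9.210, we reject H₀.

45.17; reject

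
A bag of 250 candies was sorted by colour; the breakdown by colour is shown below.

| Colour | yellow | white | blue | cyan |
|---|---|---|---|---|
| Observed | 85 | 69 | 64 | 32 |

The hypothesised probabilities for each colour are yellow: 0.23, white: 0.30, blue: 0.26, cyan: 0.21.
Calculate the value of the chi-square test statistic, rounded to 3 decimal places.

Expected counts E_i = n·p_i: 250×0.23 = 57.5, 250×0.30 = 75, 250×0.26 = 65, 250×0.21 = 52.5.
cat         O        E   (O−E)²/E
yellow     85     57.5    13.1522
white      69       75     0.4800
blue       64       65     0.0154
cyan       32     52.5     8.0048
Sum = 21.652

21.652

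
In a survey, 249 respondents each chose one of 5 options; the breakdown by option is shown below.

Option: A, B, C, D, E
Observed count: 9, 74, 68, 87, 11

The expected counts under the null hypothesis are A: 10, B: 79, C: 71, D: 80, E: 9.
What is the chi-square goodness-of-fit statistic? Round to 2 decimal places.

A: (9 − 10)²/10 = 1/10 = 0.100
B: (74 − 79)²/79 = 25/79 = 0.316
C: (68 − 71)²/71 = 9/71 = 0.127
D: (87 − 80)²/80 = 49/80 = 0.613
E: (11 − 9)²/9 = 4/9 = 0.444
Sum = 1.60

1.60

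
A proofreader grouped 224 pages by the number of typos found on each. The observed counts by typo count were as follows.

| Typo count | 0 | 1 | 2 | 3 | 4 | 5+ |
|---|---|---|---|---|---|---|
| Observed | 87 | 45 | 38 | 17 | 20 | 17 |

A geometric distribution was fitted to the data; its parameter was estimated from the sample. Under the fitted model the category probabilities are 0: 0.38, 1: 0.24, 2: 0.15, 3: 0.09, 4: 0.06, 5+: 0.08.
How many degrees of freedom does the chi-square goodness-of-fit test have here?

There are k = 6 categories and 1 parameter estimated from the data, so df = 6 − 1 − 1 = 4.

4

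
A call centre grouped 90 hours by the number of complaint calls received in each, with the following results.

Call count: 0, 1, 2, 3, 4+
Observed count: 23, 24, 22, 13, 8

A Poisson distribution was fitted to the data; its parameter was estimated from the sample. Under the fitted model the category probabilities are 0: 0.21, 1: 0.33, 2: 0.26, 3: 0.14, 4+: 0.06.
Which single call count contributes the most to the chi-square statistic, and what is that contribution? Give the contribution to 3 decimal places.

Expected counts E_i = n·p_i: 90×0.21 = 18.9, 90×0.33 = 29.7, 90×0.26 = 23.4, 90×0.14 = 12.6, 90×0.06 = 5.4.
cat         O        E   (O−E)²/E
0          23     18.9     0.8894
1          24     29.7     1.0939
2          22     23.4     0.0838
3          13     12.6     0.0127
4+          8      5.4     1.2519
The largest term is for 4+: 1.252.

4+, 1.252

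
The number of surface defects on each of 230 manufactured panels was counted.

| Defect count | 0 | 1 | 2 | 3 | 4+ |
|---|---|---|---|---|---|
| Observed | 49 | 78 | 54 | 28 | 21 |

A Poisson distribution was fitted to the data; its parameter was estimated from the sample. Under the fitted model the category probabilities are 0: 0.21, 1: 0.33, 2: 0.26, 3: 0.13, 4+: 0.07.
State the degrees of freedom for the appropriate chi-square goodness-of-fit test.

There are k = 5 categories and 1 parameter estimated from the data, so df = 5 − 1 − 1 = 3.

3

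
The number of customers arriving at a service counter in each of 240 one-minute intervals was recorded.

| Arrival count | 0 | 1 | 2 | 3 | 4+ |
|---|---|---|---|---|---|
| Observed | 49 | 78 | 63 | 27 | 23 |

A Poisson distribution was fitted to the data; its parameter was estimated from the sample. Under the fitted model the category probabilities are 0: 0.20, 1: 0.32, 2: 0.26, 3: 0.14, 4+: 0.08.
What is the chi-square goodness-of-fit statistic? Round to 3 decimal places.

2.094

Expected counts E_i = n·p_i: 240×0.20 = 48, 240×0.32 = 76.8, 240×0.26 = 62.4, 240×0.14 = 33.6, 240×0.08 = 19.2.
χ² = (49−48)²/48 + (78−76.8)²/76.8 + (63−62.4)²/62.4 + (27−33.6)²/33.6 + (23−19.2)²/19.2
   = 0.0208 + 0.0188 + 0.0058 + 1.2964 + 0.7521
Sum = 2.094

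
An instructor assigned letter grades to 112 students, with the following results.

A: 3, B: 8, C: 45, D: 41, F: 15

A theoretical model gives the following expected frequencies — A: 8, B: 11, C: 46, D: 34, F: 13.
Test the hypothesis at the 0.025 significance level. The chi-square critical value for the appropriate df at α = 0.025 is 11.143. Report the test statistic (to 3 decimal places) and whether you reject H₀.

5.714; do not reject

A: (3 − 8)²/8 = 25/8 = 3.1250
B: (8 − 11)²/11 = 9/11 = 0.8182
C: (45 − 46)²/46 = 1/46 = 0.0217
D: (41 − 34)²/34 = 49/34 = 1.4412
F: (15 − 13)²/13 = 4/13 = 0.3077
Sum = 5.714
df = 4. Since 5.714 < 11.143, we do not reject H₀.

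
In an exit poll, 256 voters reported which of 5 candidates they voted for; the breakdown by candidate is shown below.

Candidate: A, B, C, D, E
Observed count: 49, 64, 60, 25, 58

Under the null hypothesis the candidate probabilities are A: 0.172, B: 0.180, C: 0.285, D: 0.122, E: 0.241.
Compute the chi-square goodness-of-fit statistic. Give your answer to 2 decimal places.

11.30

Expected counts E_i = n·p_i: 256×0.172 = 44.032, 256×0.180 = 46.08, 256×0.285 = 72.96, 256×0.122 = 31.232, 256×0.241 = 61.696.
A: (49 − 44.032)²/44.032 = 24.681024/44.032 = 0.561
B: (64 − 46.08)²/46.08 = 321.1264/46.08 = 6.969
C: (60 − 72.96)²/72.96 = 167.9616/72.96 = 2.302
D: (25 − 31.232)²/31.232 = 38.837824/31.232 = 1.244
E: (58 − 61.696)²/61.696 = 13.660416/61.696 = 0.221
Sum = 11.30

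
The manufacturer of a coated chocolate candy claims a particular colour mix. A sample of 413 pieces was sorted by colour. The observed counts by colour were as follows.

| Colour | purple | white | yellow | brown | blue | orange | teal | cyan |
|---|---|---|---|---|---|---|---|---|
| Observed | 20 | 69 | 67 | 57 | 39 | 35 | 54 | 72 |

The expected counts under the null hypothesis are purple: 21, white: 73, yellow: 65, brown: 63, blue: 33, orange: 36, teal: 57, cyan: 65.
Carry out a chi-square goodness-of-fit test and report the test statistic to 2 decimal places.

2.93

cat         O        E   (O−E)²/E
purple     20       21      0.048
white      69       73      0.219
yellow     67       65      0.062
brown      57       63      0.571
blue       39       33      1.091
orange     35       36      0.028
teal       54       57      0.158
cyan       72       65      0.754
Sum = 2.93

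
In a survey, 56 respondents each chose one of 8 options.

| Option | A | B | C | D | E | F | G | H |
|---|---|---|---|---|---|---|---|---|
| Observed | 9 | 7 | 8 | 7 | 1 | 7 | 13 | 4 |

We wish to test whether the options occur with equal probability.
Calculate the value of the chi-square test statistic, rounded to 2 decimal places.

12.29

Under H₀ each category has probability 1/8, so each expected count is 56/8 = 7.
A: (9 − 7)²/7 = 4/7 = 0.571
B: (7 − 7)²/7 = 0/7 = 0.000
C: (8 − 7)²/7 = 1/7 = 0.143
D: (7 − 7)²/7 = 0/7 = 0.000
E: (1 − 7)²/7 = 36/7 = 5.143
F: (7 − 7)²/7 = 0/7 = 0.000
G: (13 − 7)²/7 = 36/7 = 5.143
H: (4 − 7)²/7 = 9/7 = 1.286
Sum = 12.29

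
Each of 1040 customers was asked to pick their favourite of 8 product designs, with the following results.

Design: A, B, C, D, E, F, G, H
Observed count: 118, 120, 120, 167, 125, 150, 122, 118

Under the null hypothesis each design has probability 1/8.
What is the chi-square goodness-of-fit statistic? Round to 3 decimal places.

18.046

Under H₀ each category has probability 1/8, so each expected count is 1040/8 = 130.
A: (118 − 130)²/130 = 144/130 = 1.1077
B: (120 − 130)²/130 = 100/130 = 0.7692
C: (120 − 130)²/130 = 100/130 = 0.7692
D: (167 − 130)²/130 = 1369/130 = 10.5308
E: (125 − 130)²/130 = 25/130 = 0.1923
F: (150 − 130)²/130 = 400/130 = 3.0769
G: (122 − 130)²/130 = 64/130 = 0.4923
H: (118 − 130)²/130 = 144/130 = 1.1077
Sum = 18.046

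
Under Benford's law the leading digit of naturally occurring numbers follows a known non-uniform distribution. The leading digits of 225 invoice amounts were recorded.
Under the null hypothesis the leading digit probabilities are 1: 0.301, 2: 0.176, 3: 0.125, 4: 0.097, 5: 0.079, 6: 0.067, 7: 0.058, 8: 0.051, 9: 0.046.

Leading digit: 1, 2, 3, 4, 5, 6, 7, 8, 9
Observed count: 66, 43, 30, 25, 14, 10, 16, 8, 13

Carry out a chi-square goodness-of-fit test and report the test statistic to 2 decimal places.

5.83

Expected counts E_i = n·p_i: 225×0.301 = 67.725, 225×0.176 = 39.6, 225×0.125 = 28.125, 225×0.097 = 21.825, 225×0.079 = 17.775, 225×0.067 = 15.075, 225×0.058 = 13.05, 225×0.051 = 11.475, 225×0.046 = 10.35.
1: (66 − 67.725)²/67.725 = 2.975625/67.725 = 0.044
2: (43 − 39.6)²/39.6 = 11.56/39.6 = 0.292
3: (30 − 28.125)²/28.125 = 3.515625/28.125 = 0.125
4: (25 − 21.825)²/21.825 = 10.080625/21.825 = 0.462
5: (14 − 17.775)²/17.775 = 14.250625/17.775 = 0.802
6: (10 − 15.075)²/15.075 = 25.755625/15.075 = 1.708
7: (16 − 13.05)²/13.05 = 8.7025/13.05 = 0.667
8: (8 − 11.475)²/11.475 = 12.075625/11.475 = 1.052
9: (13 − 10.35)²/10.35 = 7.0225/10.35 = 0.679
Sum = 5.83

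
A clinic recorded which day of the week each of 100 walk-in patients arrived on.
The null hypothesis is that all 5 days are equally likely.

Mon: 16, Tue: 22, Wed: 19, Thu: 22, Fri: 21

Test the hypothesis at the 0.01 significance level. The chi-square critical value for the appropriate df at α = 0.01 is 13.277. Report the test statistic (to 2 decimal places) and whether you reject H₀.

1.30; do not reject

Under H₀ each category has probability 1/5, so each expected count is 100/5 = 20.
χ² = (16−20)²/20 + (22−20)²/20 + (19−20)²/20 + (22−20)²/20 + (21−20)²/20
   = 0.800 + 0.200 + 0.050 + 0.200 + 0.050
Sum = 1.30
df = 4. Since 1.30 < 13.277, we do not reject H₀.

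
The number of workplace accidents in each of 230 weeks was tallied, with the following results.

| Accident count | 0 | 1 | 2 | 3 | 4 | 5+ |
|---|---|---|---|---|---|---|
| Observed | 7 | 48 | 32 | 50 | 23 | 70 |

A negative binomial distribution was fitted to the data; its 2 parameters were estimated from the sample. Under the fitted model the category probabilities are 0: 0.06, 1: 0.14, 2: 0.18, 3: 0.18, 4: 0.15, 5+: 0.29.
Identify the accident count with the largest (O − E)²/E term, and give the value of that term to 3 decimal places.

Expected counts E_i = n·p_i: 230×0.06 = 13.8, 230×0.14 = 32.2, 230×0.18 = 41.4, 230×0.18 = 41.4, 230×0.15 = 34.5, 230×0.29 = 66.7.
0: (7 − 13.8)²/13.8 = 46.24/13.8 = 3.3507
1: (48 − 32.2)²/32.2 = 249.64/32.2 = 7.7528
2: (32 − 41.4)²/41.4 = 88.36/41.4 = 2.1343
3: (50 − 41.4)²/41.4 = 73.96/41.4 = 1.7865
4: (23 − 34.5)²/34.5 = 132.25/34.5 = 3.8333
5+: (70 − 66.7)²/66.7 = 10.89/66.7 = 0.1633
The largest term is for 1: 7.753.

1, 7.753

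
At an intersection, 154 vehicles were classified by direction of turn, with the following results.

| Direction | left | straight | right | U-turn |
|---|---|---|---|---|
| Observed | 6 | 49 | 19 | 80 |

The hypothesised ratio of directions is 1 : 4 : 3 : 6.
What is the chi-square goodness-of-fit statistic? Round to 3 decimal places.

11.750

Ratio total = 14. Expected counts: 154×1/14 = 11, 154×4/14 = 44, 154×3/14 = 33, 154×6/14 = 66.
left: (6 − 11)²/11 = 25/11 = 2.2727
straight: (49 − 44)²/44 = 25/44 = 0.5682
right: (19 − 33)²/33 = 196/33 = 5.9394
U-turn: (80 − 66)²/66 = 196/66 = 2.9697
Sum = 11.750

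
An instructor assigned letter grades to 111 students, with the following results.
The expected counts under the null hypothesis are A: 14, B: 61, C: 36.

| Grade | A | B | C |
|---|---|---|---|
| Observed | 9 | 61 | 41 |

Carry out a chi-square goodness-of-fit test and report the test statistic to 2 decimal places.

2.48

cat         O        E   (O−E)²/E
A           9       14      1.786
B          61       61      0.000
C          41       36      0.694
Sum = 2.48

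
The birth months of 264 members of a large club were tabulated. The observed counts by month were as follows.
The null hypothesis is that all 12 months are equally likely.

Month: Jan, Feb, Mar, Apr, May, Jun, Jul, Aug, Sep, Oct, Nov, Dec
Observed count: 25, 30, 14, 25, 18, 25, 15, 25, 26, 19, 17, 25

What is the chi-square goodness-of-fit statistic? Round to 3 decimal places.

13.091

Under H₀ each category has probability 1/12, so each expected count is 264/12 = 22.
cat         O        E   (O−E)²/E
Jan        25       22     0.4091
Feb        30       22     2.9091
Mar        14       22     2.9091
Apr        25       22     0.4091
May        18       22     0.7273
Jun        25       22     0.4091
Jul        15       22     2.2273
Aug        25       22     0.4091
Sep        26       22     0.7273
Oct        19       22     0.4091
Nov        17       22     1.1364
Dec        25       22     0.4091
Sum = 13.091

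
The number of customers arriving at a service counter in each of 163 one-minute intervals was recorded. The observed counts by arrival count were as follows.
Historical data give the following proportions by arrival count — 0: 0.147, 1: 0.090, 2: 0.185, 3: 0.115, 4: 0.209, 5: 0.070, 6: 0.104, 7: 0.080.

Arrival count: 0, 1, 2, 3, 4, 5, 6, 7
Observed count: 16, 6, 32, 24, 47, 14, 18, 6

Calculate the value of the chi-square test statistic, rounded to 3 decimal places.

18.718

Expected counts E_i = n·p_i: 163×0.147 = 23.961, 163×0.090 = 14.67, 163×0.185 = 30.155, 163×0.115 = 18.745, 163×0.209 = 34.067, 163×0.070 = 11.41, 163×0.104 = 16.952, 163×0.080 = 13.04.
0: (16 − 23.961)²/23.961 = 63.377521/23.961 = 2.6450
1: (6 − 14.67)²/14.67 = 75.1689/14.67 = 5.1240
2: (32 − 30.155)²/30.155 = 3.404025/30.155 = 0.1129
3: (24 − 18.745)²/18.745 = 27.615025/18.745 = 1.4732
4: (47 − 34.067)²/34.067 = 167.262489/34.067 = 4.9098
5: (14 − 11.41)²/11.41 = 6.7081/11.41 = 0.5879
6: (18 − 16.952)²/16.952 = 1.098304/16.952 = 0.0648
7: (6 − 13.04)²/13.04 = 49.5616/13.04 = 3.8007
Sum = 18.718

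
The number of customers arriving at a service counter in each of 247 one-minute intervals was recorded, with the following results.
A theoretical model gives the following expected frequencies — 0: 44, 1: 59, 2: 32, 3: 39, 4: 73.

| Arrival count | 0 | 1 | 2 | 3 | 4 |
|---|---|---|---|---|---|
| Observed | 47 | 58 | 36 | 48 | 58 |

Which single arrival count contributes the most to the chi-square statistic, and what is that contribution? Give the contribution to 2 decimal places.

4, 3.08

χ² = (47−44)²/44 + (58−59)²/59 + (36−32)²/32 + (48−39)²/39 + (58−73)²/73
   = 0.205 + 0.017 + 0.500 + 2.077 + 3.082
The largest term is for 4: 3.08.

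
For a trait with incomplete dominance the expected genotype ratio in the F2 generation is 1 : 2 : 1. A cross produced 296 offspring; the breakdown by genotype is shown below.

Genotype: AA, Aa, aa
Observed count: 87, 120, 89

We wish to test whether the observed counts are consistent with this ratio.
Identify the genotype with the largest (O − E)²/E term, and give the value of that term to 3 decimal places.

Ratio total = 4. Expected counts: 296×1/4 = 74, 296×2/4 = 148, 296×1/4 = 74.
χ² = (87−74)²/74 + (120−148)²/148 + (89−74)²/74
   = 2.2838 + 5.2973 + 3.0405
The largest term is for Aa: 5.297.

Aa, 5.297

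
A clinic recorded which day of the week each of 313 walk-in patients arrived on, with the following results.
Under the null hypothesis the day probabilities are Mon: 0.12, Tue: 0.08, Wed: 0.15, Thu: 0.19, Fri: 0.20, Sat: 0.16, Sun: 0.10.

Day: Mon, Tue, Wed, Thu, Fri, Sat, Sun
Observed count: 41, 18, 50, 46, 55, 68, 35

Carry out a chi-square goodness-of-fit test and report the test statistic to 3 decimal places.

13.316

Expected counts E_i = n·p_i: 313×0.12 = 37.56, 313×0.08 = 25.04, 313×0.15 = 46.95, 313×0.19 = 59.47, 313×0.20 = 62.6, 313×0.16 = 50.08, 313×0.10 = 31.3.
Mon: (41 − 37.56)²/37.56 = 11.8336/37.56 = 0.3151
Tue: (18 − 25.04)²/25.04 = 49.5616/25.04 = 1.9793
Wed: (50 − 46.95)²/46.95 = 9.3025/46.95 = 0.1981
Thu: (46 − 59.47)²/59.47 = 181.4409/59.47 = 3.0510
Fri: (55 − 62.6)²/62.6 = 57.76/62.6 = 0.9227
Sat: (68 − 50.08)²/50.08 = 321.1264/50.08 = 6.4123
Sun: (35 − 31.3)²/31.3 = 13.69/31.3 = 0.4374
Sum = 13.316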